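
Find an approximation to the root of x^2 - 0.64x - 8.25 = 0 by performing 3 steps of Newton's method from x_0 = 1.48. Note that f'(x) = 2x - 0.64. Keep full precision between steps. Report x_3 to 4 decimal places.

Newton update: x ← x − f(x)/f'(x).
x_0 = 1.480000: f = -7.006800, f' = 2.320000 → x_1 = 1.480000 - (-7.006800)/(2.320000) = 4.500172
x_1 = 4.500172: f = 9.121441, f' = 8.360345 → x_2 = 4.500172 - (9.121441)/(8.360345) = 3.409136
x_2 = 3.409136: f = 1.190361, f' = 6.178272 → x_3 = 3.409136 - (1.190361)/(6.178272) = 3.216467

3.2165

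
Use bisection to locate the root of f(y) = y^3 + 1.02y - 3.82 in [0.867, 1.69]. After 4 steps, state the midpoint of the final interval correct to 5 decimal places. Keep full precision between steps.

1.35566

f(0.867000) = -2.283946, f(1.690000) = 2.730609 (opposite signs)
step 1: m = 1.278500, f(m) = -0.426142 < 0 → root in [1.278500, 1.690000]
step 2: m = 1.484250, f(m) = 0.963735 > 0 → root in [1.278500, 1.484250]
step 3: m = 1.381375, f(m) = 0.224938 > 0 → root in [1.278500, 1.381375]
step 4: m = 1.329937, f(m) = -0.111158 < 0 → root in [1.329937, 1.381375]
Midpoint of [1.329937, 1.381375] = 1.355656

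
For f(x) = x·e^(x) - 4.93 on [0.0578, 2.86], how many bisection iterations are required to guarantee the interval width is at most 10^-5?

Initial width b − a = 2.86 − 0.0578 = 2.802200.
After n steps the width is (b−a)/2^n; need (b−a)/2^n ≤ 10^-5.
So n ≥ log₂(2.802200/10^-5) = log₂(280220.0000) ≈ 18.0962.
Hence n = 19.

19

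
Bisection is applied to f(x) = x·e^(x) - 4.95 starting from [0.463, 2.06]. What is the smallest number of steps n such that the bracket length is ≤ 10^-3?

11

Initial width b − a = 2.06 − 0.463 = 1.597000.
After n steps the width is (b−a)/2^n; need (b−a)/2^n ≤ 10^-3.
So n ≥ log₂(1.597000/10^-3) = log₂(1597.0000) ≈ 10.6411.
Hence n = 11.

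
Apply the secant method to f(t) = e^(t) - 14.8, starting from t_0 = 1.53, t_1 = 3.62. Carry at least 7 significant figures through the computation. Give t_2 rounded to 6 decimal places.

2.180379

f(t_0) = -10.181823, f(t_1) = 22.537568
t_2 = 3.620000 - (22.537568)·(3.620000 - 1.530000)/(22.537568 - (-10.181823)) = 2.180379; f(t_2) = -5.950339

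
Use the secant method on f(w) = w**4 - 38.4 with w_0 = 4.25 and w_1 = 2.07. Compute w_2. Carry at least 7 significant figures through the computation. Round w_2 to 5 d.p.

2.21189

Secant update: w_(k+1) = w_k − f(w_k)·(w_k − w_(k-1))/(f(w_k) − f(w_(k-1))).
f(w_0) = 287.853906, f(w_1) = -20.039632
w_2 = 2.070000 - (-20.039632)·(2.070000 - 4.250000)/(-20.039632 - (287.853906)) = 2.211888; f(w_2) = -14.463948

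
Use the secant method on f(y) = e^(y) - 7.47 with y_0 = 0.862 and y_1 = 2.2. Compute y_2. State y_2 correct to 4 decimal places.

f(y_0) = -5.102108, f(y_1) = 1.555013
y_2 = 2.200000 - (1.555013)·(2.200000 - 0.862000)/(1.555013 - (-5.102108)) = 1.887461; f(y_2) = -0.867414

1.8875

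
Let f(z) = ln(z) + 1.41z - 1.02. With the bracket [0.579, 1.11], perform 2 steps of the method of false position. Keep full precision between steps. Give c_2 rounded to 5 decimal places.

False-position update: c = (a·f(b) − b·f(a))/(f(b) − f(a)); replace the endpoint whose sign matches f(c).
f(0.579000) = -0.750063, f(1.110000) = 0.649460
step 1: c = 0.863585, f(c) = 0.050992 > 0 → new bracket [0.579000, 0.863585]
step 2: c = 0.845469, f(c) = 0.004249 > 0 → new bracket [0.579000, 0.845469]

0.84547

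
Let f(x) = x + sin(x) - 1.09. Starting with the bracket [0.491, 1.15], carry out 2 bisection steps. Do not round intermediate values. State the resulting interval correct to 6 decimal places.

f(0.491000) = -0.127492, f(1.150000) = 0.972764 (opposite signs)
step 1: m = 0.820500, f(m) = 0.461987 > 0 → root in [0.491000, 0.820500]
step 2: m = 0.655750, f(m) = 0.175504 > 0 → root in [0.491000, 0.655750]

[0.491000, 0.655750]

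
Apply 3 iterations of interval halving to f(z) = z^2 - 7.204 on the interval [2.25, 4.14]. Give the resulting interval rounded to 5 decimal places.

f(2.250000) = -2.141500, f(4.140000) = 9.935600 (opposite signs)
step 1: m = 3.195000, f(m) = 3.004025 > 0 → root in [2.250000, 3.195000]
step 2: m = 2.722500, f(m) = 0.208006 > 0 → root in [2.250000, 2.722500]
step 3: m = 2.486250, f(m) = -1.022561 < 0 → root in [2.486250, 2.722500]

[2.48625, 2.72250]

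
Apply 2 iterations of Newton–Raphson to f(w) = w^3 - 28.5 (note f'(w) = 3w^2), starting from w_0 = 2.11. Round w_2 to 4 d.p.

3.1182

Newton update: w ← w − f(w)/f'(w).
w_0 = 2.110000: f = -19.106069, f' = 13.356300 → w_1 = 2.110000 - (-19.106069)/(13.356300) = 3.540491
w_1 = 3.540491: f = 15.880331, f' = 37.605233 → w_2 = 3.540491 - (15.880331)/(37.605233) = 3.118201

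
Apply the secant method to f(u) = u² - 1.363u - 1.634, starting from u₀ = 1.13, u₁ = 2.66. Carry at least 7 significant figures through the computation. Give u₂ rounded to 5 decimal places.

Secant update: u_(k+1) = u_k − f(u_k)·(u_k − u_(k-1))/(f(u_k) − f(u_(k-1))).
f(u_0) = -1.897290, f(u_1) = 1.816020
u_2 = 2.660000 - (1.816020)·(2.660000 - 1.130000)/(1.816020 - (-1.897290)) = 1.911743; f(u_2) = -0.584945

1.91174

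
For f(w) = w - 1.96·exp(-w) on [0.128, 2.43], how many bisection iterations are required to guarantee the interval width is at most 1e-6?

22

Initial width b − a = 2.43 − 0.128 = 2.302000.
After n steps the width is (b−a)/2^n; need (b−a)/2^n ≤ 1e-6.
So n ≥ log₂(2.302000/1e-6) = log₂(2302000.0000) ≈ 21.1345.
Hence n = 22.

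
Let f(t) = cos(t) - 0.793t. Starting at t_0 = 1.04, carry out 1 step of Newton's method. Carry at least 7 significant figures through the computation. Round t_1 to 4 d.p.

0.8476

Newton update: t ← t − f(t)/f'(t).
f'(t) = -sin(t) - 0.793
t_0 = 1.040000: f = -0.318500, f' = -1.655404 → t_1 = 1.040000 - (-0.318500)/(-1.655404) = 0.847600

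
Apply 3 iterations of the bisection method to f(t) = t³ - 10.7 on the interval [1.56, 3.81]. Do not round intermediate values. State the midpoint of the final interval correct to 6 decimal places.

2.263125

f(1.560000) = -6.903584, f(3.810000) = 44.606341 (opposite signs)
step 1: m = 2.685000, f(m) = 8.656769 > 0 → root in [1.560000, 2.685000]
step 2: m = 2.122500, f(m) = -1.138124 < 0 → root in [2.122500, 2.685000]
step 3: m = 2.403750, f(m) = 3.188901 > 0 → root in [2.122500, 2.403750]
Midpoint of [2.122500, 2.403750] = 2.263125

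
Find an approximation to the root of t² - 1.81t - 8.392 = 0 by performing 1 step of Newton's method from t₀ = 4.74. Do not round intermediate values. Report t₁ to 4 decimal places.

Newton update: t ← t − f(t)/f'(t).
f'(t) = 2t - 1.81
t_0 = 4.740000: f = 5.496200, f' = 7.670000 → t_1 = 4.740000 - (5.496200)/(7.670000) = 4.023416

4.0234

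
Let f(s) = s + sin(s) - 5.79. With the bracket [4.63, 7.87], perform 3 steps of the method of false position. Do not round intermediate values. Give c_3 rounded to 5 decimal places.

6.03527

f(4.630000) = -2.156608, f(7.870000) = 3.079872
step 1: c = 5.964372, f(c) = -0.139069 < 0 → new bracket [5.964372, 7.870000]
step 2: c = 6.046701, f(c) = 0.022415 > 0 → new bracket [5.964372, 6.046701]
step 3: c = 6.035273, f(c) = -0.000107 < 0 → new bracket [6.035273, 6.046701]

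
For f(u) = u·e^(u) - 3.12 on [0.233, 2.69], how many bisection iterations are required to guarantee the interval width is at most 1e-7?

25

Initial width b − a = 2.69 − 0.233 = 2.457000.
After n steps the width is (b−a)/2^n; need (b−a)/2^n ≤ 1e-7.
So n ≥ log₂(2.457000/1e-7) = log₂(24570000.0000) ≈ 24.5504.
Hence n = 25.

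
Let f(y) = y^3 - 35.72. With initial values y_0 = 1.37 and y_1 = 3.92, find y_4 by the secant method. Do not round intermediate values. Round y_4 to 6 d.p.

3.306333

f(y_0) = -33.148647, f(y_1) = 24.516288
y_2 = 3.920000 - (24.516288)·(3.920000 - 1.370000)/(24.516288 - (-33.148647)) = 2.835866; f(y_2) = -12.913587
y_3 = 2.835866 - (-12.913587)·(2.835866 - 3.920000)/(-12.913587 - (24.516288)) = 3.209900; f(y_3) = -2.646925
y_4 = 3.209900 - (-2.646925)·(3.209900 - 2.835866)/(-2.646925 - (-12.913587)) = 3.306333; f(y_4) = 0.424290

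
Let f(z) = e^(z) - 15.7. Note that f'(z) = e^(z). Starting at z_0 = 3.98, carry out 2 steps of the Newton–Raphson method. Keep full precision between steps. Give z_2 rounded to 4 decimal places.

2.8681

z_0 = 3.980000: f = 37.817034, f' = 53.517034 → z_1 = 3.980000 - (37.817034)/(53.517034) = 3.273365
z_1 = 3.273365: f = 10.700014, f' = 26.400014 → z_2 = 3.273365 - (10.700014)/(26.400014) = 2.868061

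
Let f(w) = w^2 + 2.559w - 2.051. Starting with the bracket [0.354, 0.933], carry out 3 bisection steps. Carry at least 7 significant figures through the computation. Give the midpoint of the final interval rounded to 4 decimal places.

0.6073

f(0.354000) = -1.019798, f(0.933000) = 1.207036 (opposite signs)
step 1: m = 0.643500, f(m) = 0.009809 > 0 → root in [0.354000, 0.643500]
step 2: m = 0.498750, f(m) = -0.525947 < 0 → root in [0.498750, 0.643500]
step 3: m = 0.571125, f(m) = -0.263307 < 0 → root in [0.571125, 0.643500]
Midpoint of [0.571125, 0.643500] = 0.607312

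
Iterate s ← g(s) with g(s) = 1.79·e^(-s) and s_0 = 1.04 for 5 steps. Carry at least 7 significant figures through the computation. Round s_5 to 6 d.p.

0.730476

s_1 = g(1.040000) = 0.632684
s_2 = g(0.632684) = 0.950784
s_3 = g(0.950784) = 0.691724
s_4 = g(0.691724) = 0.896275
s_5 = g(0.896275) = 0.730476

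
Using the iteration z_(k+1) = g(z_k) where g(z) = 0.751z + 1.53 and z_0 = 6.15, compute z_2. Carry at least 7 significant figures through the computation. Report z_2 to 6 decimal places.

z_1 = g(6.150000) = 6.148650
z_2 = g(6.148650) = 6.147636

6.147636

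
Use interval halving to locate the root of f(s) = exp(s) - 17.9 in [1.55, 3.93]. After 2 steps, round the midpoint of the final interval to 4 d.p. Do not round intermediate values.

3.0375

f(1.550000) = -13.188530, f(3.930000) = 33.006978 (opposite signs)
step 1: m = 2.740000, f(m) = -2.413015 < 0 → root in [2.740000, 3.930000]
step 2: m = 3.335000, f(m) = 10.178383 > 0 → root in [2.740000, 3.335000]
Midpoint of [2.740000, 3.335000] = 3.037500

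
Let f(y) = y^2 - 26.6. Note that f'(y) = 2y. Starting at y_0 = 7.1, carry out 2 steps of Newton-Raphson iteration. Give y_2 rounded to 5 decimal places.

5.16403

y_0 = 7.100000: f = 23.810000, f' = 14.200000 → y_1 = 7.100000 - (23.810000)/(14.200000) = 5.423239
y_1 = 5.423239: f = 2.811526, f' = 10.846479 → y_2 = 5.423239 - (2.811526)/(10.846479) = 5.164028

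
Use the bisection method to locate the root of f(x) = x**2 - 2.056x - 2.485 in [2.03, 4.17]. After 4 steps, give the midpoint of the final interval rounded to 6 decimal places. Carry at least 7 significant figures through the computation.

2.899375

f(2.030000) = -2.537780, f(4.170000) = 6.330380 (opposite signs)
step 1: m = 3.100000, f(m) = 0.751400 > 0 → root in [2.030000, 3.100000]
step 2: m = 2.565000, f(m) = -1.179415 < 0 → root in [2.565000, 3.100000]
step 3: m = 2.832500, f(m) = -0.285564 < 0 → root in [2.832500, 3.100000]
step 4: m = 2.966250, f(m) = 0.215029 > 0 → root in [2.832500, 2.966250]
Midpoint of [2.832500, 2.966250] = 2.899375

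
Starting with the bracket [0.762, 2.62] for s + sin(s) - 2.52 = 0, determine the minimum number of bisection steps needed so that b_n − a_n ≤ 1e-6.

21

Initial width b − a = 2.62 − 0.762 = 1.858000.
After n steps the width is (b−a)/2^n; need (b−a)/2^n ≤ 1e-6.
So n ≥ log₂(1.858000/1e-6) = log₂(1858000.0000) ≈ 20.8253.
Hence n = 21.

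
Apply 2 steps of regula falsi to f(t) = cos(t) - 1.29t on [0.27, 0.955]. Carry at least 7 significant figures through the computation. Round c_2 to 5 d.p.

0.62595

False-position update: c = (a·f(b) − b·f(a))/(f(b) − f(a)); replace the endpoint whose sign matches f(c).
f(0.270000) = 0.615471, f(0.955000) = -0.654341
step 1: c = 0.602016, f(c) = 0.047596 > 0 → new bracket [0.602016, 0.955000]
step 2: c = 0.625950, f(c) = 0.002931 > 0 → new bracket [0.625950, 0.955000]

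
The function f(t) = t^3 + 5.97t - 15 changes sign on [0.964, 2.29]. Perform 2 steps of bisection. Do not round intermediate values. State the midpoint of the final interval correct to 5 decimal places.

1.79275

f(0.964000) = -8.349079, f(2.290000) = 10.680289 (opposite signs)
step 1: m = 1.627000, f(m) = -0.979931 < 0 → root in [1.627000, 2.290000]
step 2: m = 1.958500, f(m) = 4.204507 > 0 → root in [1.627000, 1.958500]
Midpoint of [1.627000, 1.958500] = 1.792750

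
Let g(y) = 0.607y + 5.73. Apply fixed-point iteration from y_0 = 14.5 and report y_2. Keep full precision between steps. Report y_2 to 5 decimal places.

14.55062

y_1 = g(14.500000) = 14.531500
y_2 = g(14.531500) = 14.550620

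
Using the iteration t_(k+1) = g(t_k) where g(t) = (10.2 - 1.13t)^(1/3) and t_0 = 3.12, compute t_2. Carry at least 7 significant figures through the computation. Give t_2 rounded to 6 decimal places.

t_1 = g(3.120000) = 1.882800
t_2 = g(1.882800) = 2.006018

2.006018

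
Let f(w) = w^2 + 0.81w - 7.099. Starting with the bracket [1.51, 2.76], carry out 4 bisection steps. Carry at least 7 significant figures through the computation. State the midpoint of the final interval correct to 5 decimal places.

f(1.510000) = -3.595800, f(2.760000) = 2.754200 (opposite signs)
step 1: m = 2.135000, f(m) = -0.811425 < 0 → root in [2.135000, 2.760000]
step 2: m = 2.447500, f(m) = 0.873731 > 0 → root in [2.135000, 2.447500]
step 3: m = 2.291250, f(m) = 0.006739 > 0 → root in [2.135000, 2.291250]
step 4: m = 2.213125, f(m) = -0.408446 < 0 → root in [2.213125, 2.291250]
Midpoint of [2.213125, 2.291250] = 2.252187

2.25219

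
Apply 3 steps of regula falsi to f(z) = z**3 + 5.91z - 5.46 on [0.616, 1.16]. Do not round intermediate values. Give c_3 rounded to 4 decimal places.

0.8276

f(0.616000) = -1.585695, f(1.160000) = 2.956496
step 1: c = 0.805912, f(c) = -0.173622 < 0 → new bracket [0.805912, 1.160000]
step 2: c = 0.825553, f(c) = -0.018336 < 0 → new bracket [0.825553, 1.160000]
step 3: c = 0.827614, f(c) = -0.001928 < 0 → new bracket [0.827614, 1.160000]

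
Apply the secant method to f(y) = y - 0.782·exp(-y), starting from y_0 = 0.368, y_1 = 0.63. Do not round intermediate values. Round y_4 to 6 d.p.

0.482622

f(y_0) = -0.173236, f(y_1) = 0.213513
y_2 = 0.630000 - (0.213513)·(0.630000 - 0.368000)/(0.213513 - (-0.173236)) = 0.485357; f(y_2) = 0.004054
y_3 = 0.485357 - (0.004054)·(0.485357 - 0.630000)/(0.004054 - (0.213513)) = 0.482558; f(y_3) = -0.000095
y_4 = 0.482558 - (-0.000095)·(0.482558 - 0.485357)/(-0.000095 - (0.004054)) = 0.482622; f(y_4) = 0.000000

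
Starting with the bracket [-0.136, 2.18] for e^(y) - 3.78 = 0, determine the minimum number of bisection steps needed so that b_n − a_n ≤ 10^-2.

Initial width b − a = 2.18 − -0.136 = 2.316000.
After n steps the width is (b−a)/2^n; need (b−a)/2^n ≤ 10^-2.
So n ≥ log₂(2.316000/10^-2) = log₂(231.6000) ≈ 7.8555.
Hence n = 8.

8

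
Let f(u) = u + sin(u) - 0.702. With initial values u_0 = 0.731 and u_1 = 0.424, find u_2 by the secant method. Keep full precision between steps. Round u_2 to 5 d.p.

Secant update: u_(k+1) = u_k − f(u_k)·(u_k − u_(k-1))/(f(u_k) − f(u_(k-1))).
f(u_0) = 0.696614, f(u_1) = 0.133410
u_2 = 0.424000 - (0.133410)·(0.424000 - 0.731000)/(0.133410 - (0.696614)) = 0.351279; f(u_2) = -0.006622

0.35128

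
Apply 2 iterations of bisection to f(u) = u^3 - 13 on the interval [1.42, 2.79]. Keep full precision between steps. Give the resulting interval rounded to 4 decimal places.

f(1.420000) = -10.136712, f(2.790000) = 8.717639 (opposite signs)
step 1: m = 2.105000, f(m) = -3.672692 < 0 → root in [2.105000, 2.790000]
step 2: m = 2.447500, f(m) = 1.661152 > 0 → root in [2.105000, 2.447500]

[2.1050, 2.4475]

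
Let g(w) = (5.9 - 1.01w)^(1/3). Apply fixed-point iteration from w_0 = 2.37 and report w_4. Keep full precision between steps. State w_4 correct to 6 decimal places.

w_1 = g(2.370000) = 1.519205
w_2 = g(1.519205) = 1.634361
w_3 = g(1.634361) = 1.619716
w_4 = g(1.619716) = 1.621594

1.621594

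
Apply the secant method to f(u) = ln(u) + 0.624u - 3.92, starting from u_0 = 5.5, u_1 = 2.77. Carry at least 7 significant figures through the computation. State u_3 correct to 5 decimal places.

4.04677

f(u_0) = 1.216748, f(u_1) = -1.172673
u_2 = 2.770000 - (-1.172673)·(2.770000 - 5.500000)/(-1.172673 - (1.216748)) = 4.109821; f(u_2) = 0.057908
u_3 = 4.109821 - (0.057908)·(4.109821 - 2.770000)/(0.057908 - (-1.172673)) = 4.046773; f(u_3) = 0.003106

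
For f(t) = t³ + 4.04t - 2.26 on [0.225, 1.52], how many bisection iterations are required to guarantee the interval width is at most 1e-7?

24

Initial width b − a = 1.52 − 0.225 = 1.295000.
After n steps the width is (b−a)/2^n; need (b−a)/2^n ≤ 1e-7.
So n ≥ log₂(1.295000/1e-7) = log₂(12950000.0000) ≈ 23.6264.
Hence n = 24.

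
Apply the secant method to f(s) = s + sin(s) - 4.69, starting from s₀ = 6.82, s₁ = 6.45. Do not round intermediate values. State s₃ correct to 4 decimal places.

Secant update: s_(k+1) = s_k − f(s_k)·(s_k − s_(k-1))/(f(s_k) − f(s_(k-1))).
f(s_0) = 2.641401, f(s_1) = 1.926042
s_2 = 6.450000 - (1.926042)·(6.450000 - 6.820000)/(1.926042 - (2.641401)) = 5.453807; f(s_2) = 0.026296
s_3 = 5.453807 - (0.026296)·(5.453807 - 6.450000)/(0.026296 - (1.926042)) = 5.440018; f(s_3) = 0.003265

5.4400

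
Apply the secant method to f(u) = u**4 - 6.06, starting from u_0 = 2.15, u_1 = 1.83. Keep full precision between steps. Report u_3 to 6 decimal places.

Secant update: u_(k+1) = u_k − f(u_k)·(u_k − u_(k-1))/(f(u_k) − f(u_(k-1))).
f(u_0) = 15.307506, f(u_1) = 5.155131
u_2 = 1.830000 - (5.155131)·(1.830000 - 2.150000)/(5.155131 - (15.307506)) = 1.667512; f(u_2) = 1.671710
u_3 = 1.667512 - (1.671710)·(1.667512 - 1.830000)/(1.671710 - (5.155131)) = 1.589533; f(u_3) = 0.323781

1.589533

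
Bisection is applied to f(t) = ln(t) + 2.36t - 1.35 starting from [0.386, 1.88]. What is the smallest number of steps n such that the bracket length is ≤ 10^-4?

14

Initial width b − a = 1.88 − 0.386 = 1.494000.
After n steps the width is (b−a)/2^n; need (b−a)/2^n ≤ 10^-4.
So n ≥ log₂(1.494000/10^-4) = log₂(14940.0000) ≈ 13.8669.
Hence n = 14.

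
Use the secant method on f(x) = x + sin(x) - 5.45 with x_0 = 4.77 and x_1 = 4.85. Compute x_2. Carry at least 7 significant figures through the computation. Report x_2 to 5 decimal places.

Secant update: x_(k+1) = x_k − f(x_k)·(x_k − x_(k-1))/(f(x_k) − f(x_(k-1))).
f(x_0) = -1.678341, f(x_1) = -1.590547
x_2 = 4.850000 - (-1.590547)·(4.850000 - 4.770000)/(-1.590547 - (-1.678341)) = 6.299337; f(x_2) = 0.865489

6.29934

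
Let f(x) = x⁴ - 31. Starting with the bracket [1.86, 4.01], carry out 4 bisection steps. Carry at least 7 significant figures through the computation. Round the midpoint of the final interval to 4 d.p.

f(1.860000) = -19.031168, f(4.010000) = 227.569616 (opposite signs)
step 1: m = 2.935000, f(m) = 43.204872 > 0 → root in [1.860000, 2.935000]
step 2: m = 2.397500, f(m) = 2.039576 > 0 → root in [1.860000, 2.397500]
step 3: m = 2.128750, f(m) = -10.464814 < 0 → root in [2.128750, 2.397500]
step 4: m = 2.263125, f(m) = -4.767833 < 0 → root in [2.263125, 2.397500]
Midpoint of [2.263125, 2.397500] = 2.330312

2.3303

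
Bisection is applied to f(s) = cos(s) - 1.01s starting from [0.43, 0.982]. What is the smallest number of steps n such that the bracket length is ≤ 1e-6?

Initial width b − a = 0.982 − 0.43 = 0.552000.
After n steps the width is (b−a)/2^n; need (b−a)/2^n ≤ 1e-6.
So n ≥ log₂(0.552000/1e-6) = log₂(552000.0000) ≈ 19.0743.
Hence n = 20.

20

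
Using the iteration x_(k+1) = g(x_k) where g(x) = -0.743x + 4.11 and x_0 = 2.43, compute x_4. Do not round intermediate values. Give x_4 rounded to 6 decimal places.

x_1 = g(2.430000) = 2.304510
x_2 = g(2.304510) = 2.397749
x_3 = g(2.397749) = 2.328472
x_4 = g(2.328472) = 2.379945

2.379945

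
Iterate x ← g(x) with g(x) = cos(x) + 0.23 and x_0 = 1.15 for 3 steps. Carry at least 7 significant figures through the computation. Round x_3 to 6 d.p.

x_1 = g(1.150000) = 0.638487
x_2 = g(0.638487) = 1.032998
x_3 = g(1.032998) = 0.742246

0.742246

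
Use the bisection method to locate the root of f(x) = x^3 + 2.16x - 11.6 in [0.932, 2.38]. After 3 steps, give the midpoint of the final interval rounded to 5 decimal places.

1.92750

f(0.932000) = -8.777322, f(2.380000) = 7.022072 (opposite signs)
step 1: m = 1.656000, f(m) = -3.481732 < 0 → root in [1.656000, 2.380000]
step 2: m = 2.018000, f(m) = 0.976830 > 0 → root in [1.656000, 2.018000]
step 3: m = 1.837000, f(m) = -1.432997 < 0 → root in [1.837000, 2.018000]
Midpoint of [1.837000, 2.018000] = 1.927500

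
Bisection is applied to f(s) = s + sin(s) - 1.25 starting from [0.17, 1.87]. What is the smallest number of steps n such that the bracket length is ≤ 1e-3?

Initial width b − a = 1.87 − 0.17 = 1.700000.
After n steps the width is (b−a)/2^n; need (b−a)/2^n ≤ 1e-3.
So n ≥ log₂(1.700000/1e-3) = log₂(1700.0000) ≈ 10.7313.
Hence n = 11.

11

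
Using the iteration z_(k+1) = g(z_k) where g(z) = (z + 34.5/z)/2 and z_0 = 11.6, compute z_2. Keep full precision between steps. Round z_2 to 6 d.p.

6.010741

z_1 = g(11.600000) = 7.287069
z_2 = g(7.287069) = 6.010741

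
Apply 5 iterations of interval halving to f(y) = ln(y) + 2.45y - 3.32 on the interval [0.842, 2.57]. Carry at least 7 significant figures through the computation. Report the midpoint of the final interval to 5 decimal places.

1.24700

f(0.842000) = -1.429075, f(2.570000) = 3.920406 (opposite signs)
step 1: m = 1.706000, f(m) = 1.393851 > 0 → root in [0.842000, 1.706000]
step 2: m = 1.274000, f(m) = 0.043462 > 0 → root in [0.842000, 1.274000]
step 3: m = 1.058000, f(m) = -0.671520 < 0 → root in [1.058000, 1.274000]
step 4: m = 1.166000, f(m) = -0.309721 < 0 → root in [1.166000, 1.274000]
step 5: m = 1.220000, f(m) = -0.132149 < 0 → root in [1.220000, 1.274000]
Midpoint of [1.220000, 1.274000] = 1.247000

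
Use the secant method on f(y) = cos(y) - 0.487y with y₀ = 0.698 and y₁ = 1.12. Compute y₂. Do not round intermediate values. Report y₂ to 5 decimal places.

1.03358

Secant update: y_(k+1) = y_k − f(y_k)·(y_k − y_(k-1))/(f(y_k) − f(y_(k-1))).
f(y_0) = 0.426203, f(y_1) = -0.109758
y_2 = 1.120000 - (-0.109758)·(1.120000 - 0.698000)/(-0.109758 - (0.426203)) = 1.033580; f(y_2) = 0.008393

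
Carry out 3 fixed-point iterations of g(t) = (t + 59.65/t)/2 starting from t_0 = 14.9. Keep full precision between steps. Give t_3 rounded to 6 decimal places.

7.724925

t_1 = g(14.900000) = 9.451678
t_2 = g(9.451678) = 7.881363
t_3 = g(7.881363) = 7.724925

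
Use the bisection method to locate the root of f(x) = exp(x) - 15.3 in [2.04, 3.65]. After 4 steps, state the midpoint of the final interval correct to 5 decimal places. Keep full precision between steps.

f(2.040000) = -7.609391, f(3.650000) = 23.174666 (opposite signs)
step 1: m = 2.845000, f(m) = 1.901559 > 0 → root in [2.040000, 2.845000]
step 2: m = 2.442500, f(m) = -3.798241 < 0 → root in [2.442500, 2.845000]
step 3: m = 2.643750, f(m) = -1.234148 < 0 → root in [2.643750, 2.845000]
step 4: m = 2.744375, f(m) = 0.254889 > 0 → root in [2.643750, 2.744375]
Midpoint of [2.643750, 2.744375] = 2.694062

2.69406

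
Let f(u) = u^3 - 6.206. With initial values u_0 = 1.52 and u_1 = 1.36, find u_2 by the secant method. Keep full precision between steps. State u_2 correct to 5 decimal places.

1.95265

Secant update: u_(k+1) = u_k − f(u_k)·(u_k − u_(k-1))/(f(u_k) − f(u_(k-1))).
f(u_0) = -2.694192, f(u_1) = -3.690544
u_2 = 1.360000 - (-3.690544)·(1.360000 - 1.520000)/(-3.690544 - (-2.694192)) = 1.952649; f(u_2) = 1.239135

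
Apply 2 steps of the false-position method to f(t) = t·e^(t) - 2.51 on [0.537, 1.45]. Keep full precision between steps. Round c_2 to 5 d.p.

0.91219

f(0.537000) = -1.591265, f(1.450000) = 3.671516
step 1: c = 0.813056, f(c) = -0.676729 < 0 → new bracket [0.813056, 1.450000]
step 2: c = 0.912186, f(c) = -0.238878 < 0 → new bracket [0.912186, 1.450000]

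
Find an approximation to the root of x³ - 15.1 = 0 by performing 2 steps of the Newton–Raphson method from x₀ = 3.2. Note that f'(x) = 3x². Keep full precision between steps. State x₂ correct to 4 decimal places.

2.4804

x_0 = 3.200000: f = 17.668000, f' = 30.720000 → x_1 = 3.200000 - (17.668000)/(30.720000) = 2.624870
x_1 = 2.624870: f = 2.985199, f' = 20.669824 → x_2 = 2.624870 - (2.985199)/(20.669824) = 2.480447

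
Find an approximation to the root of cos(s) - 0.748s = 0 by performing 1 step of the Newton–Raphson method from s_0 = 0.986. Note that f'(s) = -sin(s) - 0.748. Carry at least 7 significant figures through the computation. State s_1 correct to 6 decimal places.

0.868731

s_0 = 0.986000: f = -0.185498, f' = -1.581825 → s_1 = 0.986000 - (-0.185498)/(-1.581825) = 0.868731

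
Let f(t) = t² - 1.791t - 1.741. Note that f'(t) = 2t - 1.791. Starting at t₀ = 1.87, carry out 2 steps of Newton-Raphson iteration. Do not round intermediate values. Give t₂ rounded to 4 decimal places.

Newton update: t ← t − f(t)/f'(t).
t_0 = 1.870000: f = -1.593270, f' = 1.949000 → t_1 = 1.870000 - (-1.593270)/(1.949000) = 2.687481
t_1 = 2.687481: f = 0.668275, f' = 3.583962 → t_2 = 2.687481 - (0.668275)/(3.583962) = 2.501018

2.5010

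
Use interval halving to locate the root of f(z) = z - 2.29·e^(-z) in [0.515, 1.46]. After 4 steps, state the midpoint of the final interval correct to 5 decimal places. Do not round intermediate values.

f(0.515000) = -0.853276, f(1.460000) = 0.928179 (opposite signs)
step 1: m = 0.987500, f(m) = 0.134459 > 0 → root in [0.515000, 0.987500]
step 2: m = 0.751250, f(m) = -0.329118 < 0 → root in [0.751250, 0.987500]
step 3: m = 0.869375, f(m) = -0.090624 < 0 → root in [0.869375, 0.987500]
step 4: m = 0.928438, f(m) = 0.023497 > 0 → root in [0.869375, 0.928438]
Midpoint of [0.869375, 0.928438] = 0.898906

0.89891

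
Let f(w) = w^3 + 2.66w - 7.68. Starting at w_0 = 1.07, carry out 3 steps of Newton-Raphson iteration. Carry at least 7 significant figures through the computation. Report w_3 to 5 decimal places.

1.53298

f'(w) = 3w^2 + 2.66
w_0 = 1.070000: f = -3.608757, f' = 6.094700 → w_1 = 1.070000 - (-3.608757)/(6.094700) = 1.662114
w_1 = 1.662114: f = 1.333017, f' = 10.947869 → w_2 = 1.662114 - (1.333017)/(10.947869) = 1.540354
w_2 = 1.540354: f = 0.072120, f' = 9.778067 → w_3 = 1.540354 - (0.072120)/(9.778067) = 1.532978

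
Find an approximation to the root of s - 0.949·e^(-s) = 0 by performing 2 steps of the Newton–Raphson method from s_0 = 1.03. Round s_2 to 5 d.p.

f'(s) = 1 + 0.949·e^(-s)
s_0 = 1.030000: f = 0.691200, f' = 1.338800 → s_1 = 1.030000 - (0.691200)/(1.338800) = 0.513716
s_1 = 0.513716: f = -0.054040, f' = 1.567756 → s_2 = 0.513716 - (-0.054040)/(1.567756) = 0.548186

0.54819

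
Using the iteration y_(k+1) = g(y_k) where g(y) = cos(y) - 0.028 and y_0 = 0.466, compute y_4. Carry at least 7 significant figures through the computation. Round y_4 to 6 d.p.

y_1 = g(0.466000) = 0.865373
y_2 = g(0.865373) = 0.620356
y_3 = g(0.620356) = 0.785671
y_4 = g(0.785671) = 0.678914

0.678914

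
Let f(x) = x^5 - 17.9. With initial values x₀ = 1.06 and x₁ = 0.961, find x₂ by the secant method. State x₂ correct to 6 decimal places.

4.221636

f(x_0) = -16.561774, f(x_1) = -17.080372
x_2 = 0.961000 - (-17.080372)·(0.961000 - 1.060000)/(-17.080372 - (-16.561774)) = 4.221636; f(x_2) = 1323.022657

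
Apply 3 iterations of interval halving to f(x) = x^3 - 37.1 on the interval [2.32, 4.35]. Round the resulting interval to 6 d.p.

[3.335000, 3.588750]

f(2.320000) = -24.612832, f(4.350000) = 45.212875 (opposite signs)
step 1: m = 3.335000, f(m) = -0.007380 < 0 → root in [3.335000, 4.350000]
step 2: m = 3.842500, f(m) = 19.633768 > 0 → root in [3.335000, 3.842500]
step 3: m = 3.588750, f(m) = 9.119965 > 0 → root in [3.335000, 3.588750]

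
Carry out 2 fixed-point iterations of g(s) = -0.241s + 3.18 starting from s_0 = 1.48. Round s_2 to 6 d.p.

s_1 = g(1.480000) = 2.823320
s_2 = g(2.823320) = 2.499580

2.499580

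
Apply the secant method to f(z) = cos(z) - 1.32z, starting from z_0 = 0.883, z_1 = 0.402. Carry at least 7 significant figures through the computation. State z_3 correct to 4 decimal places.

0.6182

f(z_0) = -0.530724, f(z_1) = 0.389640
z_2 = 0.402000 - (0.389640)·(0.402000 - 0.883000)/(0.389640 - (-0.530724)) = 0.605633; f(z_2) = 0.022705
z_3 = 0.605633 - (0.022705)·(0.605633 - 0.402000)/(0.022705 - (0.389640)) = 0.618234; f(z_3) = -0.001166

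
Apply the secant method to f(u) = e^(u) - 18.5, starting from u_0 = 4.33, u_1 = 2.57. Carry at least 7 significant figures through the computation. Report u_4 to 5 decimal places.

f(u_0) = 57.444287, f(u_1) = -5.434176
u_2 = 2.570000 - (-5.434176)·(2.570000 - 4.330000)/(-5.434176 - (57.444287)) = 2.722105; f(u_2) = -3.287685
u_3 = 2.722105 - (-3.287685)·(2.722105 - 2.570000)/(-3.287685 - (-5.434176)) = 2.955078; f(u_3) = 0.703226
u_4 = 2.955078 - (0.703226)·(2.955078 - 2.722105)/(0.703226 - (-3.287685)) = 2.914027; f(u_4) = -0.069132

2.91403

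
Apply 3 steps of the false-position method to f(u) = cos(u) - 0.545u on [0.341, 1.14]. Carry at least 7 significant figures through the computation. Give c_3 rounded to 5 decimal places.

0.99659

f(0.341000) = 0.756576, f(1.140000) = -0.203705
step 1: c = 0.970507, f(c) = 0.035955 > 0 → new bracket [0.970507, 1.140000]
step 2: c = 0.995935, f(c) = 0.000934 > 0 → new bracket [0.995935, 1.140000]
step 3: c = 0.996592, f(c) = 0.000024 > 0 → new bracket [0.996592, 1.140000]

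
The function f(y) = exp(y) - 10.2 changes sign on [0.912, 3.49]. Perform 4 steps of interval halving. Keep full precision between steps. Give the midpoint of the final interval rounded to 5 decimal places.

f(0.912000) = -7.710704, f(3.490000) = 22.585948 (opposite signs)
step 1: m = 2.201000, f(m) = -1.165957 < 0 → root in [2.201000, 3.490000]
step 2: m = 2.845500, f(m) = 7.010162 > 0 → root in [2.201000, 2.845500]
step 3: m = 2.523250, f(m) = 2.269055 > 0 → root in [2.201000, 2.523250]
step 4: m = 2.362125, f(m) = 0.413481 > 0 → root in [2.201000, 2.362125]
Midpoint of [2.201000, 2.362125] = 2.281562

2.28156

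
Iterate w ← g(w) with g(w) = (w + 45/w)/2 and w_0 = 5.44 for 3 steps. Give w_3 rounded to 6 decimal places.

6.708204

w_1 = g(5.440000) = 6.856029
w_2 = g(6.856029) = 6.709798
w_3 = g(6.709798) = 6.708204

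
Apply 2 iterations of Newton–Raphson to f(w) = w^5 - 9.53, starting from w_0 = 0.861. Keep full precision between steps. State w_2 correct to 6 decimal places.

f'(w) = 5w^4
w_0 = 0.861000: f = -9.056832, f' = 2.747784 → w_1 = 0.861000 - (-9.056832)/(2.747784) = 4.157049
w_1 = 4.157049: f = 1231.910201, f' = 1493.174788 → w_2 = 4.157049 - (1231.910201)/(1493.174788) = 3.332022

3.332022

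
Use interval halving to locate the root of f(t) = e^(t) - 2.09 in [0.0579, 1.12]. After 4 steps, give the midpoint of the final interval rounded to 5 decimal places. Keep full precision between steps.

f(0.057900) = -1.030391, f(1.120000) = 0.974854 (opposite signs)
step 1: m = 0.588950, f(m) = -0.287905 < 0 → root in [0.588950, 1.120000]
step 2: m = 0.854475, f(m) = 0.260140 > 0 → root in [0.588950, 0.854475]
step 3: m = 0.721713, f(m) = -0.032046 < 0 → root in [0.721713, 0.854475]
step 4: m = 0.788094, f(m) = 0.109200 > 0 → root in [0.721713, 0.788094]
Midpoint of [0.721713, 0.788094] = 0.754903

0.75490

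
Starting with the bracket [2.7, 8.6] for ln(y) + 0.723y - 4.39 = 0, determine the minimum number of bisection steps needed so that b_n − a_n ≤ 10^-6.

23

Initial width b − a = 8.6 − 2.7 = 5.900000.
After n steps the width is (b−a)/2^n; need (b−a)/2^n ≤ 10^-6.
So n ≥ log₂(5.900000/10^-6) = log₂(5900000.0000) ≈ 22.4923.
Hence n = 23.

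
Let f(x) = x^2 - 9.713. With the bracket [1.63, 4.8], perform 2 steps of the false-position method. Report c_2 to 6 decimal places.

False-position update: c = (a·f(b) − b·f(a))/(f(b) − f(a)); replace the endpoint whose sign matches f(c).
f(1.630000) = -7.056100, f(4.800000) = 13.327000
step 1: c = 2.727372, f(c) = -2.274444 < 0 → new bracket [2.727372, 4.800000]
step 2: c = 3.029528, f(c) = -0.534959 < 0 → new bracket [3.029528, 4.800000]

3.029528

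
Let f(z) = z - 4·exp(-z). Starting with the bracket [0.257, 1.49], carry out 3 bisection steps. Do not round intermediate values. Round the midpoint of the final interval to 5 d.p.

f(0.257000) = -2.836473, f(1.490000) = 0.588509 (opposite signs)
step 1: m = 0.873500, f(m) = -0.796451 < 0 → root in [0.873500, 1.490000]
step 2: m = 1.181750, f(m) = -0.045216 < 0 → root in [1.181750, 1.490000]
step 3: m = 1.335875, f(m) = 0.284163 > 0 → root in [1.181750, 1.335875]
Midpoint of [1.181750, 1.335875] = 1.258813

1.25881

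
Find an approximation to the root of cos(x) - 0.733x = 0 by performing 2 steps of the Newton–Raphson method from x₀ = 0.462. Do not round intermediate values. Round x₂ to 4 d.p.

0.8754

Newton update: x ← x − f(x)/f'(x).
f'(x) = -sin(x) - 0.733
x_0 = 0.462000: f = 0.556517, f' = -1.178739 → x_1 = 0.462000 - (0.556517)/(-1.178739) = 0.934129
x_1 = 0.934129: f = -0.090197, f' = -1.537081 → x_2 = 0.934129 - (-0.090197)/(-1.537081) = 0.875448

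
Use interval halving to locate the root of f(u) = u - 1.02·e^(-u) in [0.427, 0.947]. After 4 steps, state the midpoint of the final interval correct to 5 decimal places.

f(0.427000) = -0.238513, f(0.947000) = 0.551339 (opposite signs)
step 1: m = 0.687000, f(m) = 0.173855 > 0 → root in [0.427000, 0.687000]
step 2: m = 0.557000, f(m) = -0.027384 < 0 → root in [0.557000, 0.687000]
step 3: m = 0.622000, f(m) = 0.074393 > 0 → root in [0.557000, 0.622000]
step 4: m = 0.589500, f(m) = 0.023803 > 0 → root in [0.557000, 0.589500]
Midpoint of [0.557000, 0.589500] = 0.573250

0.57325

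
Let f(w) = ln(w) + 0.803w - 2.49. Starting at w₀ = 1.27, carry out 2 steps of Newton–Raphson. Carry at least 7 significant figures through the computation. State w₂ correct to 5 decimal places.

Newton update: w ← w − f(w)/f'(w).
f'(w) = 1/w + 0.803
w_0 = 1.270000: f = -1.231173, f' = 1.590402 → w_1 = 1.270000 - (-1.231173)/(1.590402) = 2.044127
w_1 = 2.044127: f = -0.133595, f' = 1.292206 → w_2 = 2.044127 - (-0.133595)/(1.292206) = 2.147512

2.14751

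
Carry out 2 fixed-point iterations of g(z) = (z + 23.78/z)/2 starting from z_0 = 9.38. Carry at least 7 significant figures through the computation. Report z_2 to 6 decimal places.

4.974569

z_1 = g(9.380000) = 5.957591
z_2 = g(5.957591) = 4.974569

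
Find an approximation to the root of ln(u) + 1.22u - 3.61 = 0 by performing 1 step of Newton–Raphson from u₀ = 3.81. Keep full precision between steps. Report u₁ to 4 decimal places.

2.2074

f'(u) = 1/u + 1.22
u_0 = 3.810000: f = 2.375829, f' = 1.482467 → u_1 = 3.810000 - (2.375829)/(1.482467) = 2.207382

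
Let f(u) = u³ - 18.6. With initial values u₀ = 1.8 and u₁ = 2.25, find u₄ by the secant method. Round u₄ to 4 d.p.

f(u_0) = -12.768000, f(u_1) = -7.209375
u_2 = 2.250000 - (-7.209375)·(2.250000 - 1.800000)/(-7.209375 - (-12.768000)) = 2.833637; f(u_2) = 4.152682
u_3 = 2.833637 - (4.152682)·(2.833637 - 2.250000)/(4.152682 - (-7.209375)) = 2.620325; f(u_3) = -0.608572
u_4 = 2.620325 - (-0.608572)·(2.620325 - 2.833637)/(-0.608572 - (4.152682)) = 2.647590; f(u_4) = -0.041096

2.6476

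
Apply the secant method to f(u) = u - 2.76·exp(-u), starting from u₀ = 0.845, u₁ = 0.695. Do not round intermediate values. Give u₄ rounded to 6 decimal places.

1.007626

f(u_0) = -0.340578, f(u_1) = -0.682445
u_2 = 0.695000 - (-0.682445)·(0.695000 - 0.845000)/(-0.682445 - (-0.340578)) = 0.994434; f(u_2) = -0.026579
u_3 = 0.994434 - (-0.026579)·(0.994434 - 0.695000)/(-0.026579 - (-0.682445)) = 1.006569; f(u_3) = -0.002130
u_4 = 1.006569 - (-0.002130)·(1.006569 - 0.994434)/(-0.002130 - (-0.026579)) = 1.007626; f(u_4) = -0.000007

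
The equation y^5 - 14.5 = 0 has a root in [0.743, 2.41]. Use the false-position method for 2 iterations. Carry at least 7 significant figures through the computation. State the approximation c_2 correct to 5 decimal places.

f(0.743000) = -14.273565, f(2.410000) = 66.799002
step 1: c = 1.036491, f(c) = -13.303737 < 0 → new bracket [1.036491, 2.410000]
step 2: c = 1.264608, f(c) = -11.265709 < 0 → new bracket [1.264608, 2.410000]

1.26461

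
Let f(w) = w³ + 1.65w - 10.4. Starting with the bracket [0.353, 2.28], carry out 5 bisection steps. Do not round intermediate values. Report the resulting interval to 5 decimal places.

f(0.353000) = -9.773563, f(2.280000) = 5.214352 (opposite signs)
step 1: m = 1.316500, f(m) = -5.946054 < 0 → root in [1.316500, 2.280000]
step 2: m = 1.798250, f(m) = -1.617881 < 0 → root in [1.798250, 2.280000]
step 3: m = 2.039125, f(m) = 1.443301 > 0 → root in [1.798250, 2.039125]
step 4: m = 1.918687, f(m) = -0.170783 < 0 → root in [1.918687, 2.039125]
step 5: m = 1.978906, f(m) = 0.614731 > 0 → root in [1.918687, 1.978906]

[1.91869, 1.97891]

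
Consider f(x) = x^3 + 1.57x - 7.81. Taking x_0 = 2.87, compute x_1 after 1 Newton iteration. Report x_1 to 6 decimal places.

2.096208

Newton update: x ← x − f(x)/f'(x).
f'(x) = 3x^2 + 1.57
x_0 = 2.870000: f = 20.335803, f' = 26.280700 → x_1 = 2.870000 - (20.335803)/(26.280700) = 2.096208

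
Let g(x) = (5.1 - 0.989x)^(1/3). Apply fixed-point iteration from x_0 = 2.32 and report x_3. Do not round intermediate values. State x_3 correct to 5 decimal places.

x_1 = g(2.320000) = 1.410385
x_2 = g(1.410385) = 1.547395
x_3 = g(1.547395) = 1.528296

1.52830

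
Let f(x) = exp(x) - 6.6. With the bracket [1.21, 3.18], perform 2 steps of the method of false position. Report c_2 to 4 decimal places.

1.6923

f(1.210000) = -3.246515, f(3.180000) = 17.446754
step 1: c = 1.519068, f(c) = -2.032032 < 0 → new bracket [1.519068, 3.180000]
step 2: c = 1.692337, f(c) = -1.167838 < 0 → new bracket [1.692337, 3.180000]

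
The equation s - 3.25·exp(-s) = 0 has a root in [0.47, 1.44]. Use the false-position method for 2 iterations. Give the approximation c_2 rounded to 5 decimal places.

f(0.470000) = -1.561257, f(1.440000) = 0.669985
step 1: c = 1.148734, f(c) = 0.118361 > 0 → new bracket [0.470000, 1.148734]
step 2: c = 1.100904, f(c) = 0.020051 > 0 → new bracket [0.470000, 1.100904]

1.10090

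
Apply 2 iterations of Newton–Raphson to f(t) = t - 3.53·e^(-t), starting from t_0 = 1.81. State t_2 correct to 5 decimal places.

1.13180

f'(t) = 1 + 3.53·e^(-t)
t_0 = 1.810000: f = 1.232301, f' = 1.577699 → t_1 = 1.810000 - (1.232301)/(1.577699) = 1.028925
t_1 = 1.028925: f = -0.232664, f' = 2.261590 → t_2 = 1.028925 - (-0.232664)/(2.261590) = 1.131802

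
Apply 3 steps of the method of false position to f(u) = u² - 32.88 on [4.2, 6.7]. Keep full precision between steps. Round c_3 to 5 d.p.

False-position update: c = (a·f(b) − b·f(a))/(f(b) − f(a)); replace the endpoint whose sign matches f(c).
f(4.200000) = -15.240000, f(6.700000) = 12.010000
step 1: c = 5.598165, f(c) = -1.540547 < 0 → new bracket [5.598165, 6.700000]
step 2: c = 5.723432, f(c) = -0.122331 < 0 → new bracket [5.723432, 6.700000]
step 3: c = 5.733278, f(c) = -0.009519 < 0 → new bracket [5.733278, 6.700000]

5.73328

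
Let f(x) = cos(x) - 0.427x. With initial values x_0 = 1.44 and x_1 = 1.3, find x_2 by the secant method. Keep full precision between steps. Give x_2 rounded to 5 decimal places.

f(x_0) = -0.484456, f(x_1) = -0.287601
x_2 = 1.300000 - (-0.287601)·(1.300000 - 1.440000)/(-0.287601 - (-0.484456)) = 1.095463; f(x_2) = -0.010128

1.09546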